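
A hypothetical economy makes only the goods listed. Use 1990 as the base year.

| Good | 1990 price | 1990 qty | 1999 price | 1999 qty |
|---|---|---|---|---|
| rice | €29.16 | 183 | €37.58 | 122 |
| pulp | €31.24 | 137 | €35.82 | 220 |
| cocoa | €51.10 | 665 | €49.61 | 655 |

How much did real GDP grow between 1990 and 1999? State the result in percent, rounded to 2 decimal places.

0.70%

Real GDP 1990 = Nominal GDP 1990 = 29.16·183 + 31.24·137 + 51.10·665 = 43597.66.
Real GDP 1999 (at 1990 prices) = 29.16·122 + 31.24·220 + 51.10·655 = 43900.82.
Real growth = 43900.82/43597.66 − 1 = 0.0070.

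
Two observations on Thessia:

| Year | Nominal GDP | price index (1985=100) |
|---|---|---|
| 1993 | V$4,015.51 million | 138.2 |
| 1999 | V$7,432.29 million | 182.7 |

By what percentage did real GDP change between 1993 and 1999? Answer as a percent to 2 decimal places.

40.01%

Real GDP 1993 = 4015.51 / 1.382 = 2905.58.
Real GDP 1999 = 7432.29 / 1.827 = 4068.03.
Real growth = 4068.03 / 2905.58 − 1 = 0.4001.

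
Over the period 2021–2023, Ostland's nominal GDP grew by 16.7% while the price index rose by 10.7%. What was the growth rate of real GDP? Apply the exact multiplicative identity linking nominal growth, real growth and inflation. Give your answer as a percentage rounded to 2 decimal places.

5.42%

(1 + g_nom) = (1 + g_real)(1 + π), so g_real = 1.1670 / 1.1070 − 1 = 0.05420.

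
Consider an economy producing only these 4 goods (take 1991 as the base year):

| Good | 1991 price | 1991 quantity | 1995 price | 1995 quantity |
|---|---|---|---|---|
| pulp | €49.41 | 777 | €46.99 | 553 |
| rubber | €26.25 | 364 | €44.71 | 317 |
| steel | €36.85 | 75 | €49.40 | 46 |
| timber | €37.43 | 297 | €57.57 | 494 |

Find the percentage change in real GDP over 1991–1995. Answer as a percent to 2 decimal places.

Real GDP 1991 = Nominal GDP 1991 = 49.41·777 + 26.25·364 + 36.85·75 + 37.43·297 = 61827.03.
Real GDP 1995 (at 1991 prices) = 49.41·553 + 26.25·317 + 36.85·46 + 37.43·494 = 55830.50.
Real growth = 55830.50/61827.03 − 1 = -0.0970.

-9.70%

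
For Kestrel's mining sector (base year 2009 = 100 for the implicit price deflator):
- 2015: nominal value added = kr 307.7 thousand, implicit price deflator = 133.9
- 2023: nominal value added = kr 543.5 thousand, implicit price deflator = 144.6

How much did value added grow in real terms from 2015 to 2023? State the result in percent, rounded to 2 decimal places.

63.56%

Deflate each year: 2015 → 307.7/1.339 = 229.80; 2023 → 543.5/1.446 = 375.86.
So real value added changed by 375.86/229.80 − 1 = 0.6356, i.e. 63.56%.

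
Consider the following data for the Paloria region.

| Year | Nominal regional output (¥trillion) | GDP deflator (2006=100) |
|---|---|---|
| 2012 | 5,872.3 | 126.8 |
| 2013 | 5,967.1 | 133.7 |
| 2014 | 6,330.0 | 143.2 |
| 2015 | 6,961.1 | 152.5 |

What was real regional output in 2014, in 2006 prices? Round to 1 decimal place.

Real regional output 2014 = 6330.0 / 1.432 = 4420.39.

¥4,420.4 trillion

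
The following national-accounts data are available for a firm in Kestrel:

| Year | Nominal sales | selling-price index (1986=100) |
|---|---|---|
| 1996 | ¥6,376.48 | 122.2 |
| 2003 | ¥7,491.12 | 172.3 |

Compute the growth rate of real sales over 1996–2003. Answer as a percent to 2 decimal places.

-16.68%

Deflate each year: 1996 → 6376.48/1.222 = 5218.07; 2003 → 7491.12/1.723 = 4347.72.
So real sales changed by 4347.72/5218.07 − 1 = -0.1668, i.e. -16.68%.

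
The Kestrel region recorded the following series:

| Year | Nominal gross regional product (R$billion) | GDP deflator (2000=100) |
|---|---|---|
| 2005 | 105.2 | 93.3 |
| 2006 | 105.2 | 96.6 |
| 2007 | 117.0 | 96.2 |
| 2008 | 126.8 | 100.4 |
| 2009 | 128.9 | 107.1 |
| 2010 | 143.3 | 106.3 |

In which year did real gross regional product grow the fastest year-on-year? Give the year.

2010

2006: real = 105.2/0.966 = 108.90; growth vs 2005 (112.75) = -3.41%.
2007: real = 117.0/0.962 = 121.62; growth vs 2006 (108.90) = 11.68%.
2008: real = 126.8/1.004 = 126.29; growth vs 2007 (121.62) = 3.84%.
2009: real = 128.9/1.071 = 120.35; growth vs 2008 (126.29) = -4.70%.
2010: real = 143.3/1.063 = 134.81; growth vs 2009 (120.35) = 12.01%.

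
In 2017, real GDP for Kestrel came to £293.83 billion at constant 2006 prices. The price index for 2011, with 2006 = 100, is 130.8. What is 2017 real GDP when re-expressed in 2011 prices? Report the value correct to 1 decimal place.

Real GDP in 2011 prices = Real GDP in 2006 prices × (P_2011/P_2006) = 293.83 × 1.308 = 384.33.

£384.3 billion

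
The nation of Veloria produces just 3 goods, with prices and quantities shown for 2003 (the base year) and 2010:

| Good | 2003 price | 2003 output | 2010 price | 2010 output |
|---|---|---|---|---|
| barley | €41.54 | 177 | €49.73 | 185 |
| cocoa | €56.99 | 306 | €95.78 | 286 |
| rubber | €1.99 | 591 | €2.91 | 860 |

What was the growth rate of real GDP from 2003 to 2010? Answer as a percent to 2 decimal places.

Real GDP 2003 = Nominal GDP 2003 = 41.54·177 + 56.99·306 + 1.99·591 = 25967.61.
Real GDP 2010 (at 2003 prices) = 41.54·185 + 56.99·286 + 1.99·860 = 25695.44.
Real growth = 25695.44/25967.61 − 1 = -0.0105.

-1.05%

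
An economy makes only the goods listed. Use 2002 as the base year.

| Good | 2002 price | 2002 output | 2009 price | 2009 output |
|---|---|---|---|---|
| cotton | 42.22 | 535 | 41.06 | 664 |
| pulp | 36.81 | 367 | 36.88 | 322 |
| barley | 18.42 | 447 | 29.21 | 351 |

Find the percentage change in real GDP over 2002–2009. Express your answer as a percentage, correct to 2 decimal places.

Real GDP 2002 = Nominal GDP 2002 = 42.22·535 + 36.81·367 + 18.42·447 = 44330.71.
Real GDP 2009 (at 2002 prices) = 42.22·664 + 36.81·322 + 18.42·351 = 46352.32.
Real growth = 46352.32/44330.71 − 1 = 0.0456.

4.56%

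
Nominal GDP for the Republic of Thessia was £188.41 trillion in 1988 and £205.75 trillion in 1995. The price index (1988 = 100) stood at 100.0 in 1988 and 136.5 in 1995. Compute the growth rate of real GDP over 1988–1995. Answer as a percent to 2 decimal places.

-20.00%

Deflate each year: 1988 → 188.41/1.000 = 188.41; 1995 → 205.75/1.365 = 150.73.
So real GDP changed by 150.73/188.41 − 1 = -0.2000, i.e. -20.00%.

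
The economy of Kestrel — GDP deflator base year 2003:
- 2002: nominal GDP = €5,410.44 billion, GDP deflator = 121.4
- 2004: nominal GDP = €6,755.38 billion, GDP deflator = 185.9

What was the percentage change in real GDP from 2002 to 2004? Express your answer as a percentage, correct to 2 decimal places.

-18.46%

Real GDP 2002 = 5410.44 / 1.214 = 4456.71.
Real GDP 2004 = 6755.38 / 1.859 = 3633.88.
Real growth = 3633.88 / 4456.71 − 1 = -0.1846.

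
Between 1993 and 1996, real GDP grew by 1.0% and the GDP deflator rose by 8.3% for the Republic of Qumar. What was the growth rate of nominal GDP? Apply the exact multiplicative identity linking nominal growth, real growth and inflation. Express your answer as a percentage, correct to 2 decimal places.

9.38%

(1 + g_nom) = (1 + g_real)(1 + π) = 1.0100 × 1.0830 = 1.09383.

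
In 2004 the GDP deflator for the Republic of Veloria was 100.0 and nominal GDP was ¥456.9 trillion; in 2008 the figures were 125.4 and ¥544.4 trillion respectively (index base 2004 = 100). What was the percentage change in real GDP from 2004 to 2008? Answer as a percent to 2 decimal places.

Deflate each year: 2004 → 456.9/1.000 = 456.90; 2008 → 544.4/1.254 = 434.13.
So real GDP changed by 434.13/456.90 − 1 = -0.0498, i.e. -4.98%.

-4.98%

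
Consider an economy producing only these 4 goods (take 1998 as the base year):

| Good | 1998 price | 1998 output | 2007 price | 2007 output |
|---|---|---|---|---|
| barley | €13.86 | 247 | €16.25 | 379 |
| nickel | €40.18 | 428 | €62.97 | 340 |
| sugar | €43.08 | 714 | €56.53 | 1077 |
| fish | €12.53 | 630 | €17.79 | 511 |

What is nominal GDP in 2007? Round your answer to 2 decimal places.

€97542.05

Nominal GDP 2007 = Σ (p_2007 × q_2007) = 16.25·379 + 62.97·340 + 56.53·1077 + 17.79·511 = 97542.05.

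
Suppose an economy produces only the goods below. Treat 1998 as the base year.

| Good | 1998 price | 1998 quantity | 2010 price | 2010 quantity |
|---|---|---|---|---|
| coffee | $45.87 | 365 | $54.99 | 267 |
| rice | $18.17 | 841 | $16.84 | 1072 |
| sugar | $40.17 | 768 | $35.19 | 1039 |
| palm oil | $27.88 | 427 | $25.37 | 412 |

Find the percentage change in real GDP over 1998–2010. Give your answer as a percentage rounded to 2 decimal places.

Real GDP 1998 = Nominal GDP 1998 = 45.87·365 + 18.17·841 + 40.17·768 + 27.88·427 = 74778.84.
Real GDP 2010 (at 1998 prices) = 45.87·267 + 18.17·1072 + 40.17·1039 + 27.88·412 = 84948.72.
Real growth = 84948.72/74778.84 − 1 = 0.1360.

13.60%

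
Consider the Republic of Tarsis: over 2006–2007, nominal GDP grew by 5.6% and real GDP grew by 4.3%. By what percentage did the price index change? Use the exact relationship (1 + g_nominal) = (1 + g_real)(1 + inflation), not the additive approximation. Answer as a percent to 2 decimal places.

(1 + g_nom) = (1 + g_real)(1 + π), so π = 1.0560 / 1.0430 − 1 = 0.01246.

1.25%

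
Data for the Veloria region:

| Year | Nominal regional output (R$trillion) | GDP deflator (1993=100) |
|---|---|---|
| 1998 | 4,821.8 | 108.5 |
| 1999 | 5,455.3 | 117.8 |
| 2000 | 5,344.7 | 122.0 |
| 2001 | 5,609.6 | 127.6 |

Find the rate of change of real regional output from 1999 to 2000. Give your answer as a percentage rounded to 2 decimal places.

-5.40%

Real regional output 1999 = 5455.3/1.178 = 4630.98.
Real regional output 2000 = 5344.7/1.220 = 4380.90.
Change = 4380.90/4630.98 − 1 = -0.0540.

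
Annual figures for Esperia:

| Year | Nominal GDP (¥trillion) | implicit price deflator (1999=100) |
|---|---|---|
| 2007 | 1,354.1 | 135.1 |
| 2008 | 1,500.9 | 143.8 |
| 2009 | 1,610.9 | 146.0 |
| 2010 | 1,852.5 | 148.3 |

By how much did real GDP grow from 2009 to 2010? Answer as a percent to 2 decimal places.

Real GDP 2009 = 1610.9/1.460 = 1103.36.
Real GDP 2010 = 1852.5/1.483 = 1249.16.
Change = 1249.16/1103.36 − 1 = 0.1321.

13.21%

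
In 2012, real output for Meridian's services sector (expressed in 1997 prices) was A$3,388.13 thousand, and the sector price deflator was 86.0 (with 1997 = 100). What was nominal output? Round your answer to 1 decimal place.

A$2,913.8 thousand

Nominal output = Real × (sector price deflator/100) = 3388.13 × 0.860 = 2913.79.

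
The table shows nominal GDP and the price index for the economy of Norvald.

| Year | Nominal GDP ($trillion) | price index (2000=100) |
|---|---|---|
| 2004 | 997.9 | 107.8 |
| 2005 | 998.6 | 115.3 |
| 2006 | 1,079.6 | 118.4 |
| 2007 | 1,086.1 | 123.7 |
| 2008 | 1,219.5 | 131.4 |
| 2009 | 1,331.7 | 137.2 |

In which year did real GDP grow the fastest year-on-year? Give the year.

2005: real = 998.6/1.153 = 866.09; growth vs 2004 (925.70) = -6.44%.
2006: real = 1079.6/1.184 = 911.82; growth vs 2005 (866.09) = 5.28%.
2007: real = 1086.1/1.237 = 878.01; growth vs 2006 (911.82) = -3.71%.
2008: real = 1219.5/1.314 = 928.08; growth vs 2007 (878.01) = 5.70%.
2009: real = 1331.7/1.372 = 970.63; growth vs 2008 (928.08) = 4.58%.

2008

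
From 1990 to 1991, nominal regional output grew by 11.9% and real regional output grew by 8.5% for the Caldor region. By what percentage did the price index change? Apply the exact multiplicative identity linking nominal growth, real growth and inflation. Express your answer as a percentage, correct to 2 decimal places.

(1 + g_nom) = (1 + g_real)(1 + π), so π = 1.1190 / 1.0850 − 1 = 0.03134.

3.13%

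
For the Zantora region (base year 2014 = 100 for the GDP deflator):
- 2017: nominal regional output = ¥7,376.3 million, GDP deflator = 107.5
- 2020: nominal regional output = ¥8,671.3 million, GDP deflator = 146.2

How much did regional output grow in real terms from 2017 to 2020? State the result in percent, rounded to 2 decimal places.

Real regional output 2017 = 7376.3 / 1.075 = 6861.67.
Real regional output 2020 = 8671.3 / 1.462 = 5931.12.
Real growth = 5931.12 / 6861.67 − 1 = -0.1356.

-13.56%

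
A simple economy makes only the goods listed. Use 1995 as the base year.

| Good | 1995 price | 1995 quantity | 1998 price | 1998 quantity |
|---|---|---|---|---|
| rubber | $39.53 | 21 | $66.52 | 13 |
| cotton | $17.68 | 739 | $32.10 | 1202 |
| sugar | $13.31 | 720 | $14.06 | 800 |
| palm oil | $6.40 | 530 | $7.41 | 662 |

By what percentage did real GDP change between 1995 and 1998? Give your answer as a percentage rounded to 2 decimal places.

Real GDP 1995 = Nominal GDP 1995 = 39.53·21 + 17.68·739 + 13.31·720 + 6.40·530 = 26870.85.
Real GDP 1998 (at 1995 prices) = 39.53·13 + 17.68·1202 + 13.31·800 + 6.40·662 = 36650.05.
Real growth = 36650.05/26870.85 − 1 = 0.3639.

36.39%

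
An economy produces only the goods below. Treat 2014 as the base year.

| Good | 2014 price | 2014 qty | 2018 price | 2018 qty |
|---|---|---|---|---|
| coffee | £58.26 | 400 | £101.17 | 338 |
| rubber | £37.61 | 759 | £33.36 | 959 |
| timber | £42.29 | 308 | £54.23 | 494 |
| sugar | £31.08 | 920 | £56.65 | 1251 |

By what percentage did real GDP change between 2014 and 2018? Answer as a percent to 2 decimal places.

Real GDP 2014 = Nominal GDP 2014 = 58.26·400 + 37.61·759 + 42.29·308 + 31.08·920 = 93468.91.
Real GDP 2018 (at 2014 prices) = 58.26·338 + 37.61·959 + 42.29·494 + 31.08·1251 = 115532.21.
Real growth = 115532.21/93468.91 − 1 = 0.2360.

23.60%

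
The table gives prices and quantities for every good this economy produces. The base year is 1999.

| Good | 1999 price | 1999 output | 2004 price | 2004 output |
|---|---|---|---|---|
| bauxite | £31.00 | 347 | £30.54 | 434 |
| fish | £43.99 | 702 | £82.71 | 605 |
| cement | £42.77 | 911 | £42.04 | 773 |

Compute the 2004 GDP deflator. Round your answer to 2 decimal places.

130.99

Nominal GDP 2004 = 30.54·434 + 82.71·605 + 42.04·773 = 95790.83.
Real GDP 2004 (at 1999 prices) = 31.00·434 + 43.99·605 + 42.77·773 = 73129.16.
Deflator = Nominal/Real × 100 = 95790.83/73129.16 × 100 = 130.989.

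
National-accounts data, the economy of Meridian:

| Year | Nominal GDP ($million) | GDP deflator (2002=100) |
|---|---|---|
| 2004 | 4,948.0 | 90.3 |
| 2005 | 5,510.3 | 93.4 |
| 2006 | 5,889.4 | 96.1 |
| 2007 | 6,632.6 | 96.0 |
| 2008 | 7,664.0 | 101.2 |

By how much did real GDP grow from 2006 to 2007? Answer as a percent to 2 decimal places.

Real GDP 2006 = 5889.4/0.961 = 6128.41.
Real GDP 2007 = 6632.6/0.960 = 6908.96.
Change = 6908.96/6128.41 − 1 = 0.1274.

12.74%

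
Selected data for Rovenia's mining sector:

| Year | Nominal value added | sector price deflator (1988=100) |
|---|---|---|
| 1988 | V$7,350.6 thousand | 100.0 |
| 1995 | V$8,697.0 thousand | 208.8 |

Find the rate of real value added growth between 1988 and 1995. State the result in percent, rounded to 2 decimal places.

Deflate each year: 1988 → 7350.6/1.000 = 7350.60; 1995 → 8697.0/2.088 = 4165.23.
So real value added changed by 4165.23/7350.60 − 1 = -0.4333, i.e. -43.33%.

-43.33%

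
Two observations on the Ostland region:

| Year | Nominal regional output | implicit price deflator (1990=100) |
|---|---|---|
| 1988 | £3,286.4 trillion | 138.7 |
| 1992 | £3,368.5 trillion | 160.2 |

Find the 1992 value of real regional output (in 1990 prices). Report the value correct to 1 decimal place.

Real regional output = Nominal / (implicit price deflator/100) = 3368.5 / 1.602 = 2102.68.

£2,102.7 trillion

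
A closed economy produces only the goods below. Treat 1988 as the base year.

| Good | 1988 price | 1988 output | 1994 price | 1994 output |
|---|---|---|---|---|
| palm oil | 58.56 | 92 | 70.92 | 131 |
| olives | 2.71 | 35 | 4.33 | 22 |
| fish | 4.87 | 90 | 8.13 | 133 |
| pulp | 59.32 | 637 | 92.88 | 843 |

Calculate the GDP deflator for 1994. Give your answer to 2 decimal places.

152.03

Nominal GDP 1994 = 70.92·131 + 4.33·22 + 8.13·133 + 92.88·843 = 88764.91.
Real GDP 1994 (at 1988 prices) = 58.56·131 + 2.71·22 + 4.87·133 + 59.32·843 = 58385.45.
Deflator = Nominal/Real × 100 = 88764.91/58385.45 × 100 = 152.033.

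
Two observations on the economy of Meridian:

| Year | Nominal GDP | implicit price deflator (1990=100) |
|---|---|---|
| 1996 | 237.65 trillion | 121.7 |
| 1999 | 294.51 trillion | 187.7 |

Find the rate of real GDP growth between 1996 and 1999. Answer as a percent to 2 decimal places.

Deflate each year: 1996 → 237.65/1.217 = 195.28; 1999 → 294.51/1.877 = 156.90.
So real GDP changed by 156.90/195.28 − 1 = -0.1965, i.e. -19.65%.

-19.65%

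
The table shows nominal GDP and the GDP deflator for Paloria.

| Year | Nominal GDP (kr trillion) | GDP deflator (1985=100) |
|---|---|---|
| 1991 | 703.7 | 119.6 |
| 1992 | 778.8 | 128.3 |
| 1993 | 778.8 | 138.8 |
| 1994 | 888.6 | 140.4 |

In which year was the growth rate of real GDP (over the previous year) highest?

1994

1992: real = 778.8/1.283 = 607.01; growth vs 1991 (588.38) = 3.17%.
1993: real = 778.8/1.388 = 561.10; growth vs 1992 (607.01) = -7.56%.
1994: real = 888.6/1.404 = 632.91; growth vs 1993 (561.10) = 12.80%.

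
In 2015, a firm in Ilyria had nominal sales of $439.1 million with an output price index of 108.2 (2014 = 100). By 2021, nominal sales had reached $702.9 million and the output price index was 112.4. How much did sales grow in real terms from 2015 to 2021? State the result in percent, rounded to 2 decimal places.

54.10%

Real sales 2015 = 439.1 / 1.082 = 405.82.
Real sales 2021 = 702.9 / 1.124 = 625.36.
Real growth = 625.36 / 405.82 − 1 = 0.5410.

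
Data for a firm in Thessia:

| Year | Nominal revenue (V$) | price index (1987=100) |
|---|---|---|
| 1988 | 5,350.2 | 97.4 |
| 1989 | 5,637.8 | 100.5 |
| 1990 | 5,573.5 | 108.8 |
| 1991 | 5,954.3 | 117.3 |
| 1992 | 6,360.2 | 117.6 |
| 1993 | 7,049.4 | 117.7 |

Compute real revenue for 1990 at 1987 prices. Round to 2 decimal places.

Real revenue 1990 = 5573.5 / 1.088 = 5122.70.

V$5,122.70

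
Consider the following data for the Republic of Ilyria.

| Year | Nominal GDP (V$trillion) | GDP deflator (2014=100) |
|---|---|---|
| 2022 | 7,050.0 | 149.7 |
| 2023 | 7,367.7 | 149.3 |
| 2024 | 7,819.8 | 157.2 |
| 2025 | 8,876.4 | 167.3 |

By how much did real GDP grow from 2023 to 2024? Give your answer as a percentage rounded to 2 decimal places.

Real GDP 2023 = 7367.7/1.493 = 4934.83.
Real GDP 2024 = 7819.8/1.572 = 4974.43.
Change = 4974.43/4934.83 − 1 = 0.0080.

0.80%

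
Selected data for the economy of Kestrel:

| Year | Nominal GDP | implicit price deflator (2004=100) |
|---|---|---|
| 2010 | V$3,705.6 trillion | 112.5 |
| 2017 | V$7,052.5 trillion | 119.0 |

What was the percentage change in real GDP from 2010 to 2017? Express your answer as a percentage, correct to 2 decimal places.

79.92%

Deflate each year: 2010 → 3705.6/1.125 = 3293.87; 2017 → 7052.5/1.190 = 5926.47.
So real GDP changed by 5926.47/3293.87 − 1 = 0.7992, i.e. 79.92%.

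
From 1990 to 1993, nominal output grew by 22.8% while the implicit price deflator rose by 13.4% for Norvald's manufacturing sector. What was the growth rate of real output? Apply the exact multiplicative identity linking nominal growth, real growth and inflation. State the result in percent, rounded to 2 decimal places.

8.29%

(1 + g_nom) = (1 + g_real)(1 + π), so g_real = 1.2280 / 1.1340 − 1 = 0.08289.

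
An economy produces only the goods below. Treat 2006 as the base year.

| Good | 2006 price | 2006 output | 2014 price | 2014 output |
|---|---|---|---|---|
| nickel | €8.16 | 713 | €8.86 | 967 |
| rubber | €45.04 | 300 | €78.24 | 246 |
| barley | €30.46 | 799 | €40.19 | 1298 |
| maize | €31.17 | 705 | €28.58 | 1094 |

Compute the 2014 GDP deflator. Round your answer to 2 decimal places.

120.13

Nominal GDP 2014 = 8.86·967 + 78.24·246 + 40.19·1298 + 28.58·1094 = 111247.80.
Real GDP 2014 (at 2006 prices) = 8.16·967 + 45.04·246 + 30.46·1298 + 31.17·1094 = 92607.62.
Deflator = Nominal/Real × 100 = 111247.80/92607.62 × 100 = 120.128.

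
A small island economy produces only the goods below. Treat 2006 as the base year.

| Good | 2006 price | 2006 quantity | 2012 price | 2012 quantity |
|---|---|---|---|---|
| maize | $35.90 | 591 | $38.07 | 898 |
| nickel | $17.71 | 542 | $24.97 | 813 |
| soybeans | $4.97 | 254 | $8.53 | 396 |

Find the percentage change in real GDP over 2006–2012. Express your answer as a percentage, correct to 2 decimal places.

51.52%

Real GDP 2006 = Nominal GDP 2006 = 35.90·591 + 17.71·542 + 4.97·254 = 32078.10.
Real GDP 2012 (at 2006 prices) = 35.90·898 + 17.71·813 + 4.97·396 = 48604.55.
Real growth = 48604.55/32078.10 − 1 = 0.5152.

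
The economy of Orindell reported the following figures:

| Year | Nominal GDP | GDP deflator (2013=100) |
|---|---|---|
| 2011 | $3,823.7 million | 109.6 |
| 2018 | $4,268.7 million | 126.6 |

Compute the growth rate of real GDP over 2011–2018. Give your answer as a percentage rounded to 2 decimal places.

-3.35%

Deflate each year: 2011 → 3823.7/1.096 = 3488.78; 2018 → 4268.7/1.266 = 3371.80.
So real GDP changed by 3371.80/3488.78 − 1 = -0.0335, i.e. -3.35%.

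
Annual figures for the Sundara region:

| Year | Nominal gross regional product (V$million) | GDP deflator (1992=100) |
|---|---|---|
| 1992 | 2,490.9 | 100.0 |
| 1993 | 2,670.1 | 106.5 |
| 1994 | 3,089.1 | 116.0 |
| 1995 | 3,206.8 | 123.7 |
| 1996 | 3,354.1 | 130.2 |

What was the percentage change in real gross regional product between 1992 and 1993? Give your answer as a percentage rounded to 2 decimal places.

Real gross regional product 1992 = 2490.9/1.000 = 2490.90.
Real gross regional product 1993 = 2670.1/1.065 = 2507.14.
Change = 2507.14/2490.90 − 1 = 0.0065.

0.65%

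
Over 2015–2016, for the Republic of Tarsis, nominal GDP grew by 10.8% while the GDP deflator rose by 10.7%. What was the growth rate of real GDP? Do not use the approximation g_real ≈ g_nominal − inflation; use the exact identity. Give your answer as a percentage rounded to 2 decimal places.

0.09%

(1 + g_nom) = (1 + g_real)(1 + π), so g_real = 1.1080 / 1.1070 − 1 = 0.00090.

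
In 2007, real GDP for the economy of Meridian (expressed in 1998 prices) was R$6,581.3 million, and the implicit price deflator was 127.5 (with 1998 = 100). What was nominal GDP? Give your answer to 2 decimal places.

Nominal GDP = Real × (implicit price deflator/100) = 6581.3 × 1.275 = 8391.16.

R$8,391.16 million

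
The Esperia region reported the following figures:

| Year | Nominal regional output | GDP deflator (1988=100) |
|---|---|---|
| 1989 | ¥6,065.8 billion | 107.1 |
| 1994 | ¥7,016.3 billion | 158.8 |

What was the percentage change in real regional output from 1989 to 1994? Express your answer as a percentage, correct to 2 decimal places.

-21.99%

Deflate each year: 1989 → 6065.8/1.071 = 5663.68; 1994 → 7016.3/1.588 = 4418.32.
So real regional output changed by 4418.32/5663.68 − 1 = -0.2199, i.e. -21.99%.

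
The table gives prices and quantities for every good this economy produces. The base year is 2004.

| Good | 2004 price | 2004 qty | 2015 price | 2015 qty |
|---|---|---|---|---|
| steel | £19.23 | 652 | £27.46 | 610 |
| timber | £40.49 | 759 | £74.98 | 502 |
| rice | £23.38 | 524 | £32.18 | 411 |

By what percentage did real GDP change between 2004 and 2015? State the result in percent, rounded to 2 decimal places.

Real GDP 2004 = Nominal GDP 2004 = 19.23·652 + 40.49·759 + 23.38·524 = 55520.99.
Real GDP 2015 (at 2004 prices) = 19.23·610 + 40.49·502 + 23.38·411 = 41665.46.
Real growth = 41665.46/55520.99 − 1 = -0.2496.

-24.96%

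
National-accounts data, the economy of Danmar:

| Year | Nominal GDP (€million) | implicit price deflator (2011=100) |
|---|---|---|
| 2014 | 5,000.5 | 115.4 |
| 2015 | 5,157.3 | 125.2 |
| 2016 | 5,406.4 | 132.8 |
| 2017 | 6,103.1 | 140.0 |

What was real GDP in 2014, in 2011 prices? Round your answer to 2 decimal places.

Real GDP 2014 = 5000.5 / 1.154 = 4333.19.

€4,333.19 million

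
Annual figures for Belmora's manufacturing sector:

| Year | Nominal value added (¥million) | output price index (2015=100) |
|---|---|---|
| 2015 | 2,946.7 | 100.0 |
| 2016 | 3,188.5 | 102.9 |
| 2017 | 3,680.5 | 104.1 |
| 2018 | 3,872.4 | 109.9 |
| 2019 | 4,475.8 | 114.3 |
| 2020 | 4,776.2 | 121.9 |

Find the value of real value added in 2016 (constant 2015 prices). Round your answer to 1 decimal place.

Real value added 2016 = 3188.5 / 1.029 = 3098.64.

¥3,098.6 million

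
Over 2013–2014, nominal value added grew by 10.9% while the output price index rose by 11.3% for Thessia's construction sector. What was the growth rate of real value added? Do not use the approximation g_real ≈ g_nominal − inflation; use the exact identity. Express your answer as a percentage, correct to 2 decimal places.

-0.36%

(1 + g_nom) = (1 + g_real)(1 + π), so g_real = 1.1090 / 1.1130 − 1 = -0.00359.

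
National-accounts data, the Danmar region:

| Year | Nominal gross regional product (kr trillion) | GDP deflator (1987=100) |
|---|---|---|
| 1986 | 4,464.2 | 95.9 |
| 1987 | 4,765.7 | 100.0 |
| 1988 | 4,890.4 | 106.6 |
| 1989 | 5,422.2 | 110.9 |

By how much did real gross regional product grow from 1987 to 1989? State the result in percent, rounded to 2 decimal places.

Real gross regional product 1987 = 4765.7/1.000 = 4765.70.
Real gross regional product 1989 = 5422.2/1.109 = 4889.27.
Change = 4889.27/4765.70 − 1 = 0.0259.

2.59%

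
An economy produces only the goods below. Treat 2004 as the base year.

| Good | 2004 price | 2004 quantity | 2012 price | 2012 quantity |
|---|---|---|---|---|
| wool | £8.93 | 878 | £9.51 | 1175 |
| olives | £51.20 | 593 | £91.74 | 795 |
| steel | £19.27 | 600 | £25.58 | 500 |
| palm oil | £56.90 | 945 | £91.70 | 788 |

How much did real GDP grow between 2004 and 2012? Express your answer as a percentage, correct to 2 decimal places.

Real GDP 2004 = Nominal GDP 2004 = 8.93·878 + 51.20·593 + 19.27·600 + 56.90·945 = 103534.64.
Real GDP 2012 (at 2004 prices) = 8.93·1175 + 51.20·795 + 19.27·500 + 56.90·788 = 105668.95.
Real growth = 105668.95/103534.64 − 1 = 0.0206.

2.06%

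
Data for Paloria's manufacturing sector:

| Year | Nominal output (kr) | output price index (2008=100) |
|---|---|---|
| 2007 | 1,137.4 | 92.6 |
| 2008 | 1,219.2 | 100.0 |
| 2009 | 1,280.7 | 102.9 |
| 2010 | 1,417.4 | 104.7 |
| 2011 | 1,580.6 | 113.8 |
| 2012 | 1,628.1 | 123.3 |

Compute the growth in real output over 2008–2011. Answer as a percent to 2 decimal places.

Real output 2008 = 1219.2/1.000 = 1219.20.
Real output 2011 = 1580.6/1.138 = 1388.93.
Change = 1388.93/1219.20 − 1 = 0.1392.

13.92%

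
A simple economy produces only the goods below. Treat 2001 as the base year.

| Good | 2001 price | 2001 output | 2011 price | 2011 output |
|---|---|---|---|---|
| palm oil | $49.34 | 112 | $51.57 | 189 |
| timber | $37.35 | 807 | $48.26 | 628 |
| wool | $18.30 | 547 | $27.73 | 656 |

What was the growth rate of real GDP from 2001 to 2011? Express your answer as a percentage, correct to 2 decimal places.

Real GDP 2001 = Nominal GDP 2001 = 49.34·112 + 37.35·807 + 18.30·547 = 45677.63.
Real GDP 2011 (at 2001 prices) = 49.34·189 + 37.35·628 + 18.30·656 = 44785.86.
Real growth = 44785.86/45677.63 − 1 = -0.0195.

-1.95%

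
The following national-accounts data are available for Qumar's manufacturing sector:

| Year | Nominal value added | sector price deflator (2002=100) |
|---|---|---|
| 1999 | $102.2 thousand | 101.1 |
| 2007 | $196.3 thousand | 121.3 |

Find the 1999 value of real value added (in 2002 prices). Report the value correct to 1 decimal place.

Real value added = Nominal / (sector price deflator/100) = 102.2 / 1.011 = 101.09.

$101.1 thousand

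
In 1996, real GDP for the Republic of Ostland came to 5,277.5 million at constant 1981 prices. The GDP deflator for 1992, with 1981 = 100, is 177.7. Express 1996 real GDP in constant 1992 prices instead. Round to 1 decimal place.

Real GDP in 1992 prices = Real GDP in 1981 prices × (P_1992/P_1981) = 5277.5 × 1.777 = 9378.12.

9,378.1 million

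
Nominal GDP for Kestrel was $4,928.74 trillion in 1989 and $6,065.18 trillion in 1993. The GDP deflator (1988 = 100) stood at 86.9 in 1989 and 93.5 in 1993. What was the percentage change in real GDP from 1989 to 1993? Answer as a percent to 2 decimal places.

Deflate each year: 1989 → 4928.74/0.869 = 5671.74; 1993 → 6065.18/0.935 = 6486.82.
So real GDP changed by 6486.82/5671.74 − 1 = 0.1437, i.e. 14.37%.

14.37%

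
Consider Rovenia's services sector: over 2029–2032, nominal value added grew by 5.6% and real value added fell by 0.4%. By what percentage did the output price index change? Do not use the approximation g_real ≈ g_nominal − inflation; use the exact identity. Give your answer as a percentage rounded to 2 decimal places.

6.02%

(1 + g_nom) = (1 + g_real)(1 + π), so π = 1.0560 / 0.9960 − 1 = 0.06024.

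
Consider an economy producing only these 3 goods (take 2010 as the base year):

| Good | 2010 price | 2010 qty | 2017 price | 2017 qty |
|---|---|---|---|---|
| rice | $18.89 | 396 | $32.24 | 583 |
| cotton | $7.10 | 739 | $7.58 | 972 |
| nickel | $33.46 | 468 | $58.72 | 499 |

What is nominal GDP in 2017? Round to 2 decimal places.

$55464.96

Nominal GDP 2017 = Σ (p_2017 × q_2017) = 32.24·583 + 7.58·972 + 58.72·499 = 55464.96.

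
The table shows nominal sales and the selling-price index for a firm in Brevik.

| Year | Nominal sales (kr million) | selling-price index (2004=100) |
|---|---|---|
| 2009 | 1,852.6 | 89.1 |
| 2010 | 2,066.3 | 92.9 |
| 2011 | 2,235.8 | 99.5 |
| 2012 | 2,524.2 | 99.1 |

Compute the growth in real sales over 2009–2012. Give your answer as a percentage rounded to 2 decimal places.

22.50%

Real sales 2009 = 1852.6/0.891 = 2079.24.
Real sales 2012 = 2524.2/0.991 = 2547.12.
Change = 2547.12/2079.24 − 1 = 0.2250.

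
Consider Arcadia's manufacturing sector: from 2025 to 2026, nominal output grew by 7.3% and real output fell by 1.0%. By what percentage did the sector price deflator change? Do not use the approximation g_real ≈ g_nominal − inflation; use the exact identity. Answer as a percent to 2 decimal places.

8.38%

(1 + g_nom) = (1 + g_real)(1 + π), so π = 1.0730 / 0.9900 − 1 = 0.08384.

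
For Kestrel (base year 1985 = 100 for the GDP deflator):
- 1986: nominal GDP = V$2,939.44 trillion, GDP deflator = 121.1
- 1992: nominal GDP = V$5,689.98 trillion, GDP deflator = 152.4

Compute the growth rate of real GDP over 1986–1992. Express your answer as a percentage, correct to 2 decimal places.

Real GDP 1986 = 2939.44 / 1.211 = 2427.28.
Real GDP 1992 = 5689.98 / 1.524 = 3733.58.
Real growth = 3733.58 / 2427.28 − 1 = 0.5382.

53.82%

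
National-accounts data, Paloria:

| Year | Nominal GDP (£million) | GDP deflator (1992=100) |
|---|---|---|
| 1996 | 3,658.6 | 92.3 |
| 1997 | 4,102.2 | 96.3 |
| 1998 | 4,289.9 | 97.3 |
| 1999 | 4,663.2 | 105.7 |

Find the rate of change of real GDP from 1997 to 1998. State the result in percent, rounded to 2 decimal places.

Real GDP 1997 = 4102.2/0.963 = 4259.81.
Real GDP 1998 = 4289.9/0.973 = 4408.94.
Change = 4408.94/4259.81 − 1 = 0.0350.

3.50%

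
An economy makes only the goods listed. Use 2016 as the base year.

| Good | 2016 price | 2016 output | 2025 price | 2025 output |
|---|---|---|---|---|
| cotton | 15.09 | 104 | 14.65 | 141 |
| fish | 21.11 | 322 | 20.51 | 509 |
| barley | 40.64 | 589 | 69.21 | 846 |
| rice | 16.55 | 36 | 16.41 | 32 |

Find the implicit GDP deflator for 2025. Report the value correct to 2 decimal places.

149.80

Nominal GDP 2025 = 14.65·141 + 20.51·509 + 69.21·846 + 16.41·32 = 71582.02.
Real GDP 2025 (at 2016 prices) = 15.09·141 + 21.11·509 + 40.64·846 + 16.55·32 = 47783.72.
Deflator = Nominal/Real × 100 = 71582.02/47783.72 × 100 = 149.804.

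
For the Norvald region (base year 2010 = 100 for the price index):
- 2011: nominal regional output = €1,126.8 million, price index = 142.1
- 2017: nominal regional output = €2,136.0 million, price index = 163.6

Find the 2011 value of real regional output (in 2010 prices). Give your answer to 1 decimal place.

Real regional output = Nominal / (price index/100) = 1126.8 / 1.421 = 792.96.

€793.0 million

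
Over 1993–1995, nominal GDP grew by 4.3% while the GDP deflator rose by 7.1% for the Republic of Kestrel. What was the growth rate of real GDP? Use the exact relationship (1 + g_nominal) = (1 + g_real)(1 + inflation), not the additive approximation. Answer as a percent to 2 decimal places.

(1 + g_nom) = (1 + g_real)(1 + π), so g_real = 1.0430 / 1.0710 − 1 = -0.02614.

-2.61%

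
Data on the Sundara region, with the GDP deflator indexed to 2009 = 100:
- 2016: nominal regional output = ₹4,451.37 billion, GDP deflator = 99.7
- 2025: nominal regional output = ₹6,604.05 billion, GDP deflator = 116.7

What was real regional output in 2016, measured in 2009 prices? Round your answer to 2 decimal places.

₹4,464.76 billion

Real regional output = Nominal / (GDP deflator/100) = 4451.37 / 0.997 = 4464.76.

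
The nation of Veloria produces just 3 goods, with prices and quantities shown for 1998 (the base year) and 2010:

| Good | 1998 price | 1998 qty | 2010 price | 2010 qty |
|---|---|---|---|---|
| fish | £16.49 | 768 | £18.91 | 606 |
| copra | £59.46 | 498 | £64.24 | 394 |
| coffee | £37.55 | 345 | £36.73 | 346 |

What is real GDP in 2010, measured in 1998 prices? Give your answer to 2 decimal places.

£46412.48

Real GDP 2010 = Σ (p_1998 × q_2010) = 16.49·606 + 59.46·394 + 37.55·346 = 46412.48.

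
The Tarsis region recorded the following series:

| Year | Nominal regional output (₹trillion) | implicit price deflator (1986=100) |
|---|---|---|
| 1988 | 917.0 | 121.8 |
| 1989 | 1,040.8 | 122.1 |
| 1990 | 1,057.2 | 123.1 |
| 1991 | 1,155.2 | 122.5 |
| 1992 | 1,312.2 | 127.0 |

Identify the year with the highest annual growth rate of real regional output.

1989

1989: real = 1040.8/1.221 = 852.42; growth vs 1988 (752.87) = 13.22%.
1990: real = 1057.2/1.231 = 858.81; growth vs 1989 (852.42) = 0.75%.
1991: real = 1155.2/1.225 = 943.02; growth vs 1990 (858.81) = 9.81%.
1992: real = 1312.2/1.270 = 1033.23; growth vs 1991 (943.02) = 9.57%.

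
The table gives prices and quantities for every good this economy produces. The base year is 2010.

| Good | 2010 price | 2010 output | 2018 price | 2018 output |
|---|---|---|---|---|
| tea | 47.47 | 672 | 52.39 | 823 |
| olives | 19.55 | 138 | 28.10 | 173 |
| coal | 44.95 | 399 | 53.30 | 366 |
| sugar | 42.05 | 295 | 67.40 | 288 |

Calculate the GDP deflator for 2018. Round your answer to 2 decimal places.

Nominal GDP 2018 = 52.39·823 + 28.10·173 + 53.30·366 + 67.40·288 = 86897.27.
Real GDP 2018 (at 2010 prices) = 47.47·823 + 19.55·173 + 44.95·366 + 42.05·288 = 71012.06.
Deflator = Nominal/Real × 100 = 86897.27/71012.06 × 100 = 122.370.

122.37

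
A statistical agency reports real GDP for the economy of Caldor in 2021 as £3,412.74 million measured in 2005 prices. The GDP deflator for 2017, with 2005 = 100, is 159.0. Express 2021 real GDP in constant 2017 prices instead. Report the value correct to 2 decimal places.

£5,426.26 million

Real GDP in 2017 prices = Real GDP in 2005 prices × (P_2017/P_2005) = 3412.74 × 1.590 = 5426.26.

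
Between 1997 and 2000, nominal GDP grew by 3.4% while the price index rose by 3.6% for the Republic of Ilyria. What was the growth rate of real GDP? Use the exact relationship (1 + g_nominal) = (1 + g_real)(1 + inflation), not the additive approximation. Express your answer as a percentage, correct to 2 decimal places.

-0.19%

(1 + g_nom) = (1 + g_real)(1 + π), so g_real = 1.0340 / 1.0360 − 1 = -0.00193.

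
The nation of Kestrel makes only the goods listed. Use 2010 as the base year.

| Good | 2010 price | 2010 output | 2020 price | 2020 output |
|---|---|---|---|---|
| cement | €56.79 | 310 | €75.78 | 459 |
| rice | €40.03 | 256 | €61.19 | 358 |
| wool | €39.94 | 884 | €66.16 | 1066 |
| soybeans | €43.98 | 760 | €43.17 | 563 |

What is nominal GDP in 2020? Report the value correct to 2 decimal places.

€151520.31

Nominal GDP 2020 = Σ (p_2020 × q_2020) = 75.78·459 + 61.19·358 + 66.16·1066 + 43.17·563 = 151520.31.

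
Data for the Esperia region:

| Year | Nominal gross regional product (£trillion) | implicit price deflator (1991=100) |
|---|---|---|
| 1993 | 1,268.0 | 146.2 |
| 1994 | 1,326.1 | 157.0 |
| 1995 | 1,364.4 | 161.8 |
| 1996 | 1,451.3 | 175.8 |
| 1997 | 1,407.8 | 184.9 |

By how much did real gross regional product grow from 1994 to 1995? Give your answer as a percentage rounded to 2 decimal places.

Real gross regional product 1994 = 1326.1/1.570 = 844.65.
Real gross regional product 1995 = 1364.4/1.618 = 843.26.
Change = 843.26/844.65 − 1 = -0.0016.

-0.16%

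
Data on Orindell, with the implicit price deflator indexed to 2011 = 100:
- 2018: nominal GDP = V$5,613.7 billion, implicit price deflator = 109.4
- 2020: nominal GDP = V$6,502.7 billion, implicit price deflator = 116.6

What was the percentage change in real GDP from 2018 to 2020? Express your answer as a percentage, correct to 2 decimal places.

Deflate each year: 2018 → 5613.7/1.094 = 5131.35; 2020 → 6502.7/1.166 = 5576.93.
So real GDP changed by 5576.93/5131.35 − 1 = 0.0868, i.e. 8.68%.

8.68%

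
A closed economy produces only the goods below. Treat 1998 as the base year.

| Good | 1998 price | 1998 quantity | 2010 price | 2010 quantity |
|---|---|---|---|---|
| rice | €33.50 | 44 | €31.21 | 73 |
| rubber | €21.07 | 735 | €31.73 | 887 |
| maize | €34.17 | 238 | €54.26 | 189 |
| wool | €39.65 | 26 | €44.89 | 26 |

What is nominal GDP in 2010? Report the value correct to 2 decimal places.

€41845.12

Nominal GDP 2010 = Σ (p_2010 × q_2010) = 31.21·73 + 31.73·887 + 54.26·189 + 44.89·26 = 41845.12.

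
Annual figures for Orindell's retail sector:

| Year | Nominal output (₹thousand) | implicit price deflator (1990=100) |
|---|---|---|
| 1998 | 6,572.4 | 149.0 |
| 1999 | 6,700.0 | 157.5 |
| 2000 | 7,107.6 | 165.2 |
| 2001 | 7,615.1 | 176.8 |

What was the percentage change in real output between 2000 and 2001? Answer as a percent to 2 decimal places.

Real output 2000 = 7107.6/1.652 = 4302.42.
Real output 2001 = 7615.1/1.768 = 4307.18.
Change = 4307.18/4302.42 − 1 = 0.0011.

0.11%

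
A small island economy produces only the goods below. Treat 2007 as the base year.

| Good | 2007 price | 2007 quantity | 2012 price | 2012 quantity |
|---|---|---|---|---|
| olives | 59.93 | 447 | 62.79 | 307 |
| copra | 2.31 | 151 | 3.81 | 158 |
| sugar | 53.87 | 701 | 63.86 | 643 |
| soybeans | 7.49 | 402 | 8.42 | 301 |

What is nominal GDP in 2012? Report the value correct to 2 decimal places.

Nominal GDP 2012 = Σ (p_2012 × q_2012) = 62.79·307 + 3.81·158 + 63.86·643 + 8.42·301 = 63474.91.

63474.91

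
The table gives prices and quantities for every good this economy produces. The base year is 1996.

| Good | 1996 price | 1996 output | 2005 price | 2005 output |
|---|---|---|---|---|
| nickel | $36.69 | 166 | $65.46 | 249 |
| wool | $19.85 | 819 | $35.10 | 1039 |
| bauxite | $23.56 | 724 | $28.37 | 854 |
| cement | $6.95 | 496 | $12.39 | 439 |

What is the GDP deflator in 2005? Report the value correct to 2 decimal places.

155.74

Nominal GDP 2005 = 65.46·249 + 35.10·1039 + 28.37·854 + 12.39·439 = 82435.63.
Real GDP 2005 (at 1996 prices) = 36.69·249 + 19.85·1039 + 23.56·854 + 6.95·439 = 52931.25.
Deflator = Nominal/Real × 100 = 82435.63/52931.25 × 100 = 155.741.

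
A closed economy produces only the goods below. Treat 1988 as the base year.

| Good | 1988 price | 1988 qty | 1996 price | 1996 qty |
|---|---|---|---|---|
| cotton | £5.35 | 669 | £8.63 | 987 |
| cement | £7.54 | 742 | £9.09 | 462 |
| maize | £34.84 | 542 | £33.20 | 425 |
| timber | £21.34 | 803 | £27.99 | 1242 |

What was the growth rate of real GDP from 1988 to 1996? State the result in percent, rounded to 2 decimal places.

Real GDP 1988 = Nominal GDP 1988 = 5.35·669 + 7.54·742 + 34.84·542 + 21.34·803 = 45193.13.
Real GDP 1996 (at 1988 prices) = 5.35·987 + 7.54·462 + 34.84·425 + 21.34·1242 = 50075.21.
Real growth = 50075.21/45193.13 − 1 = 0.1080.

10.80%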